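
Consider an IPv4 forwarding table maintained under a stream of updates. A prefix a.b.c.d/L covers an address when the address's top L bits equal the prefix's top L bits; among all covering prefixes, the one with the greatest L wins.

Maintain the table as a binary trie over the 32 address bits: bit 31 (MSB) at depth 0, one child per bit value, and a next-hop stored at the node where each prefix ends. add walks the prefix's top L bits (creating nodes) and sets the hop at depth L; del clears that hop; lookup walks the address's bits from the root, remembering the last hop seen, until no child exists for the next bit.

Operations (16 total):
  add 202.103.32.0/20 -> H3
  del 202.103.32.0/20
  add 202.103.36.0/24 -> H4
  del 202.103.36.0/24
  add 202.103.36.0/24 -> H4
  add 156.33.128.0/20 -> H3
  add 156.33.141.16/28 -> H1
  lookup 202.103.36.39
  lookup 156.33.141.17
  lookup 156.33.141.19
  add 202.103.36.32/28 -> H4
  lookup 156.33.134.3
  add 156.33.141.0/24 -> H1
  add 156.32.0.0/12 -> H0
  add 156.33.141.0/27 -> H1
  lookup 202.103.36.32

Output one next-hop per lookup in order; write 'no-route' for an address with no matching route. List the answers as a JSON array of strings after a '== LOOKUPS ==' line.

Apply in order:
  add 202.103.32.0/20 -> H3 at depth 20
  del 202.103.32.0/20 (clear depth 20)
  add 202.103.36.0/24 -> H4 at depth 24
  del 202.103.36.0/24 (clear depth 24)
  add 202.103.36.0/24 -> H4 at depth 24
  add 156.33.128.0/20 -> H3 at depth 20
  add 156.33.141.16/28 -> H1 at depth 28
  lookup 202.103.36.39: bits 110010100110011100100100 walk d0:-→d1:-→d2:-→d3:-→d4:-→d5:-→d6:-→d7:-→d8:-→d9:-→d10:-→d11:-→d12:-→d13:-→d14:-→d15:-→d16:-→d17:-→d18:-→d19:-→d20:-→d21:-→d22:-→d23:-→d24:H4 -> H4
  lookup 156.33.141.17: bits 1001110000100001100011010001 walk d0:-→d1:-→d2:-→d3:-→d4:-→d5:-→d6:-→d7:-→d8:-→d9:-→d10:-→d11:-→d12:-→d13:-→d14:-→d15:-→d16:-→d17:-→d18:-→d19:-→d20:H3→d21:-→d22:-→d23:-→d24:-→d25:-→d26:-→d27:-→d28:H1 -> H1
  lookup 156.33.141.19: bits 1001110000100001100011010001 walk d0:-→d1:-→d2:-→d3:-→d4:-→d5:-→d6:-→d7:-→d8:-→d9:-→d10:-→d11:-→d12:-→d13:-→d14:-→d15:-→d16:-→d17:-→d18:-→d19:-→d20:H3→d21:-→d22:-→d23:-→d24:-→d25:-→d26:-→d27:-→d28:H1 -> H1
  add 202.103.36.32/28 -> H4 at depth 28
  lookup 156.33.134.3: bits 10011100001000011000 walk d0:-→d1:-→d2:-→d3:-→d4:-→d5:-→d6:-→d7:-→d8:-→d9:-→d10:-→d11:-→d12:-→d13:-→d14:-→d15:-→d16:-→d17:-→d18:-→d19:-→d20:H3 -> H3
  add 156.33.141.0/24 -> H1 at depth 24
  add 156.32.0.0/12 -> H0 at depth 12
  add 156.33.141.0/27 -> H1 at depth 27
  lookup 202.103.36.32: bits 1100101001100111001001000010 walk d0:-→d1:-→d2:-→d3:-→d4:-→d5:-→d6:-→d7:-→d8:-→d9:-→d10:-→d11:-→d12:-→d13:-→d14:-→d15:-→d16:-→d17:-→d18:-→d19:-→d20:-→d21:-→d22:-→d23:-→d24:H4→d25:-→d26:-→d27:-→d28:H4 -> H4

== LOOKUPS ==
["H4","H1","H1","H3","H4"]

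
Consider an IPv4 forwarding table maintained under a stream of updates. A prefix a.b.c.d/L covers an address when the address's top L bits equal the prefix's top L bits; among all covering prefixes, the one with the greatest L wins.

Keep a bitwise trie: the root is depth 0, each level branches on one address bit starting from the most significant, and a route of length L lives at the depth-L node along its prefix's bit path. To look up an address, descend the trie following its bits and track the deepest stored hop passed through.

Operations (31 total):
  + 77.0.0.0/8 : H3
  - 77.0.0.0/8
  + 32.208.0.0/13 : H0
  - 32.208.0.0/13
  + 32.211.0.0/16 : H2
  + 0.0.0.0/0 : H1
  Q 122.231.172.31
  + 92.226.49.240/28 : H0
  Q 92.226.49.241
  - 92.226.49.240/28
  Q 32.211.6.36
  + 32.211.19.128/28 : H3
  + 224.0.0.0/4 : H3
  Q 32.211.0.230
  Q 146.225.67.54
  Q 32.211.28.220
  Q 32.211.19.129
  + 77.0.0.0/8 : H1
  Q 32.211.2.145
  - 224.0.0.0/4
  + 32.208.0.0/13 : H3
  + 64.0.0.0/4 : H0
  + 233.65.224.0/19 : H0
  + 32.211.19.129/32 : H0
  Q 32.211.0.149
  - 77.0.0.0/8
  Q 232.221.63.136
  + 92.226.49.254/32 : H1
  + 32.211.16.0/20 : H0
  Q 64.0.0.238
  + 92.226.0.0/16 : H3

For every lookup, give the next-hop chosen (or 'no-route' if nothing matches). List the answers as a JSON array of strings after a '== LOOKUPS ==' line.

Trace:
  + 77.0.0.0/8 (H3) depth=8
  - 77.0.0.0/8 clear@8
  + 32.208.0.0/13 (H0) depth=13
  - 32.208.0.0/13 clear@13
  + 32.211.0.0/16 (H2) depth=16
  + 0.0.0.0/0 (H1) depth=0
  lookup 122.231.172.31: bits 01 walk d0:H1→d1:-→d2:- -> H1
  + 92.226.49.240/28 (H0) depth=28
  lookup 92.226.49.241: bits 0101110011100010001100011111 walk d0:H1→d1:-→d2:-→d3:-→d4:-→d5:-→d6:-→d7:-→d8:-→d9:-→d10:-→d11:-→d12:-→d13:-→d14:-→d15:-→d16:-→d17:-→d18:-→d19:-→d20:-→d21:-→d22:-→d23:-→d24:-→d25:-→d26:-→d27:-→d28:H0 -> H0
  - 92.226.49.240/28 clear@28
  lookup 32.211.6.36: bits 0010000011010011 walk d0:H1→d1:-→d2:-→d3:-→d4:-→d5:-→d6:-→d7:-→d8:-→d9:-→d10:-→d11:-→d12:-→d13:-→d14:-→d15:-→d16:H2 -> H2
  + 32.211.19.128/28 (H3) depth=28
  + 224.0.0.0/4 (H3) depth=4
  lookup 32.211.0.230: bits 0010000011010011000 walk d0:H1→d1:-→d2:-→d3:-→d4:-→d5:-→d6:-→d7:-→d8:-→d9:-→d10:-→d11:-→d12:-→d13:-→d14:-→d15:-→d16:H2→d17:-→d18:-→d19:- -> H2
  lookup 146.225.67.54: bits 1 walk d0:H1→d1:- -> H1
  lookup 32.211.28.220: bits 00100000110100110001 walk d0:H1→d1:-→d2:-→d3:-→d4:-→d5:-→d6:-→d7:-→d8:-→d9:-→d10:-→d11:-→d12:-→d13:-→d14:-→d15:-→d16:H2→d17:-→d18:-→d19:-→d20:- -> H2
  lookup 32.211.19.129: bits 0010000011010011000100111000 walk d0:H1→d1:-→d2:-→d3:-→d4:-→d5:-→d6:-→d7:-→d8:-→d9:-→d10:-→d11:-→d12:-→d13:-→d14:-→d15:-→d16:H2→d17:-→d18:-→d19:-→d20:-→d21:-→d22:-→d23:-→d24:-→d25:-→d26:-→d27:-→d28:H3 -> H3
  + 77.0.0.0/8 (H1) depth=8
  lookup 32.211.2.145: bits 0010000011010011000 walk d0:H1→d1:-→d2:-→d3:-→d4:-→d5:-→d6:-→d7:-→d8:-→d9:-→d10:-→d11:-→d12:-→d13:-→d14:-→d15:-→d16:H2→d17:-→d18:-→d19:- -> H2
  - 224.0.0.0/4 clear@4
  + 32.208.0.0/13 (H3) depth=13
  + 64.0.0.0/4 (H0) depth=4
  + 233.65.224.0/19 (H0) depth=19
  + 32.211.19.129/32 (H0) depth=32
  lookup 32.211.0.149: bits 0010000011010011000 walk d0:H1→d1:-→d2:-→d3:-→d4:-→d5:-→d6:-→d7:-→d8:-→d9:-→d10:-→d11:-→d12:-→d13:H3→d14:-→d15:-→d16:H2→d17:-→d18:-→d19:- -> H2
  - 77.0.0.0/8 clear@8
  lookup 232.221.63.136: bits 1110100 walk d0:H1→d1:-→d2:-→d3:-→d4:-→d5:-→d6:-→d7:- -> H1
  + 92.226.49.254/32 (H1) depth=32
  + 32.211.16.0/20 (H0) depth=20
  lookup 64.0.0.238: bits 0100 walk d0:H1→d1:-→d2:-→d3:-→d4:H0 -> H0
  + 92.226.0.0/16 (H3) depth=16

== LOOKUPS ==
["H1","H0","H2","H2","H1","H2","H3","H2","H2","H1","H0"]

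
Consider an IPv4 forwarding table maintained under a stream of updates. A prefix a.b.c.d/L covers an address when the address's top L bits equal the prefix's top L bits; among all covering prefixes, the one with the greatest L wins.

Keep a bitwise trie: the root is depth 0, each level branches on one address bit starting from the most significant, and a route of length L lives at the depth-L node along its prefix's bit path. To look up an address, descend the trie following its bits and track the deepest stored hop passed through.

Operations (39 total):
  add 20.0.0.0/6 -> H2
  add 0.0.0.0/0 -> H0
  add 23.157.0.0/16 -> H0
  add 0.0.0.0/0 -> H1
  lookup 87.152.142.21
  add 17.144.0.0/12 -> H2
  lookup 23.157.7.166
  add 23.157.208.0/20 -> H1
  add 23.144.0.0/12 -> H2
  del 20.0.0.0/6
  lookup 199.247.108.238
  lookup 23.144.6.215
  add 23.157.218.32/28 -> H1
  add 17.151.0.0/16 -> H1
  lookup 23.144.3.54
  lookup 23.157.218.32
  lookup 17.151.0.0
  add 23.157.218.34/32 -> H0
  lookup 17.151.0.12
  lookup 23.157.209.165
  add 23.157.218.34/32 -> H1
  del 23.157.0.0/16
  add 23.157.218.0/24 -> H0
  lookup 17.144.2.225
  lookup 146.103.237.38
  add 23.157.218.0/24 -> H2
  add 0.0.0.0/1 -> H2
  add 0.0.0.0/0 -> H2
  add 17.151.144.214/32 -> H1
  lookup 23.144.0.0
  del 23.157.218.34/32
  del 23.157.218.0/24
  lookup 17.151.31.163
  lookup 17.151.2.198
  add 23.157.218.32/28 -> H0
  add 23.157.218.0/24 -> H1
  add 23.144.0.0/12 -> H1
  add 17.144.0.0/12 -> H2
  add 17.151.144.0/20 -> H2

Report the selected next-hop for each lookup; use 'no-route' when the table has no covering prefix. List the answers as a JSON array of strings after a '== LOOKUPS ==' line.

Process each operation:
  add 20.0.0.0/6 -> H2 at depth 6
  add 0.0.0.0/0 -> H0 at depth 0
  add 23.157.0.0/16 -> H0 at depth 16
  add 0.0.0.0/0 -> H1 at depth 0
  lookup 87.152.142.21: bits 0 walk d0:H1→d1:- -> H1
  add 17.144.0.0/12 -> H2 at depth 12
  lookup 23.157.7.166: bits 0001011110011101 walk d0:H1→d1:-→d2:-→d3:-→d4:-→d5:-→d6:H2→d7:-→d8:-→d9:-→d10:-→d11:-→d12:-→d13:-→d14:-→d15:-→d16:H0 -> H0
  add 23.157.208.0/20 -> H1 at depth 20
  add 23.144.0.0/12 -> H2 at depth 12
  - 20.0.0.0/6 clear@6
  lookup 199.247.108.238: bits ε walk d0:H1 -> H1
  lookup 23.144.6.215: bits 000101111001 walk d0:H1→d1:-→d2:-→d3:-→d4:-→d5:-→d6:-→d7:-→d8:-→d9:-→d10:-→d11:-→d12:H2 -> H2
  add 23.157.218.32/28 -> H1 at depth 28
  add 17.151.0.0/16 -> H1 at depth 16
  lookup 23.144.3.54: bits 000101111001 walk d0:H1→d1:-→d2:-→d3:-→d4:-→d5:-→d6:-→d7:-→d8:-→d9:-→d10:-→d11:-→d12:H2 -> H2
  lookup 23.157.218.32: bits 0001011110011101110110100010 walk d0:H1→d1:-→d2:-→d3:-→d4:-→d5:-→d6:-→d7:-→d8:-→d9:-→d10:-→d11:-→d12:H2→d13:-→d14:-→d15:-→d16:H0→d17:-→d18:-→d19:-→d20:H1→d21:-→d22:-→d23:-→d24:-→d25:-→d26:-→d27:-→d28:H1 -> H1
  lookup 17.151.0.0: bits 0001000110010111 walk d0:H1→d1:-→d2:-→d3:-→d4:-→d5:-→d6:-→d7:-→d8:-→d9:-→d10:-→d11:-→d12:H2→d13:-→d14:-→d15:-→d16:H1 -> H1
  add 23.157.218.34/32 -> H0 at depth 32
  lookup 17.151.0.12: bits 0001000110010111 walk d0:H1→d1:-→d2:-→d3:-→d4:-→d5:-→d6:-→d7:-→d8:-→d9:-→d10:-→d11:-→d12:H2→d13:-→d14:-→d15:-→d16:H1 -> H1
  lookup 23.157.209.165: bits 00010111100111011101 walk d0:H1→d1:-→d2:-→d3:-→d4:-→d5:-→d6:-→d7:-→d8:-→d9:-→d10:-→d11:-→d12:H2→d13:-→d14:-→d15:-→d16:H0→d17:-→d18:-→d19:-→d20:H1 -> H1
  add 23.157.218.34/32 -> H1 at depth 32
  - 23.157.0.0/16 clear@16
  add 23.157.218.0/24 -> H0 at depth 24
  lookup 17.144.2.225: bits 0001000110010 walk d0:H1→d1:-→d2:-→d3:-→d4:-→d5:-→d6:-→d7:-→d8:-→d9:-→d10:-→d11:-→d12:H2→d13:- -> H2
  lookup 146.103.237.38: bits ε walk d0:H1 -> H1
  add 23.157.218.0/24 -> H2 at depth 24
  add 0.0.0.0/1 -> H2 at depth 1
  add 0.0.0.0/0 -> H2 at depth 0
  add 17.151.144.214/32 -> H1 at depth 32
  lookup 23.144.0.0: bits 000101111001 walk d0:H2→d1:H2→d2:-→d3:-→d4:-→d5:-→d6:-→d7:-→d8:-→d9:-→d10:-→d11:-→d12:H2 -> H2
  - 23.157.218.34/32 clear@32
  - 23.157.218.0/24 clear@24
  lookup 17.151.31.163: bits 0001000110010111 walk d0:H2→d1:H2→d2:-→d3:-→d4:-→d5:-→d6:-→d7:-→d8:-→d9:-→d10:-→d11:-→d12:H2→d13:-→d14:-→d15:-→d16:H1 -> H1
  lookup 17.151.2.198: bits 0001000110010111 walk d0:H2→d1:H2→d2:-→d3:-→d4:-→d5:-→d6:-→d7:-→d8:-→d9:-→d10:-→d11:-→d12:H2→d13:-→d14:-→d15:-→d16:H1 -> H1
  add 23.157.218.32/28 -> H0 at depth 28
  add 23.157.218.0/24 -> H1 at depth 24
  add 23.144.0.0/12 -> H1 at depth 12
  add 17.144.0.0/12 -> H2 at depth 12
  add 17.151.144.0/20 -> H2 at depth 20

== LOOKUPS ==
["H1","H0","H1","H2","H2","H1","H1","H1","H1","H2","H1","H2","H1","H1"]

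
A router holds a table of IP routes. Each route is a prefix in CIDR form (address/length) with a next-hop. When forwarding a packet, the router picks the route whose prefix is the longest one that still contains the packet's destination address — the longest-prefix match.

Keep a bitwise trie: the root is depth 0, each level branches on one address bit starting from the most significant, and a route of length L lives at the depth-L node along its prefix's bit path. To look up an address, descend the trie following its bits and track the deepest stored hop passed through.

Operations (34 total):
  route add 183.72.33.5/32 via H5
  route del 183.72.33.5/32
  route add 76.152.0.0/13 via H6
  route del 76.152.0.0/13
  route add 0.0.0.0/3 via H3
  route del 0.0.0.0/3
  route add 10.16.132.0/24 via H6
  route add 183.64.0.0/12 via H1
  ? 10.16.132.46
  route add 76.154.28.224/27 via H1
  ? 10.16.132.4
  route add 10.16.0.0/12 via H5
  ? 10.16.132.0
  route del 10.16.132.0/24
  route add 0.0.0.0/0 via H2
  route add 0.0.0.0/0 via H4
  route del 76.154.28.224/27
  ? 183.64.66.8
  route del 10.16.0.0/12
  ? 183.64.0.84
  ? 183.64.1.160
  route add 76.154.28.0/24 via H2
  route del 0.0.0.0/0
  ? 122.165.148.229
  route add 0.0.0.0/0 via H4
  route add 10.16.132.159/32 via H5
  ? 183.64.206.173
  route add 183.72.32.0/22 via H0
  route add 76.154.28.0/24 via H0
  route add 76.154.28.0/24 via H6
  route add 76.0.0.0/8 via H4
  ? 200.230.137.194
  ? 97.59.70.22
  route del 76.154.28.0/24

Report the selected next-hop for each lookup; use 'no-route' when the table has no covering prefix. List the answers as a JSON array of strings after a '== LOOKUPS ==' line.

Trace:
  add 183.72.33.5/32 -> H5 at depth 32
  del 183.72.33.5/32 (clear depth 32)
  add 76.152.0.0/13 -> H6 at depth 13
  del 76.152.0.0/13 (clear depth 13)
  add 0.0.0.0/3 -> H3 at depth 3
  del 0.0.0.0/3 (clear depth 3)
  add 10.16.132.0/24 -> H6 at depth 24
  add 183.64.0.0/12 -> H1 at depth 12
  Q 10.16.132.46: descend 000010100001000010000100 ; hops seen [H6] ; pick H6
  add 76.154.28.224/27 -> H1 at depth 27
  Q 10.16.132.4: descend 000010100001000010000100 ; hops seen [H6] ; pick H6
  add 10.16.0.0/12 -> H5 at depth 12
  Q 10.16.132.0: descend 000010100001000010000100 ; hops seen [H5,H6] ; pick H6
  del 10.16.132.0/24 (clear depth 24)
  add 0.0.0.0/0 -> H2 at depth 0
  add 0.0.0.0/0 -> H4 at depth 0
  del 76.154.28.224/27 (clear depth 27)
  Q 183.64.66.8: descend 101101110100 ; hops seen [H4,H1] ; pick H1
  del 10.16.0.0/12 (clear depth 12)
  Q 183.64.0.84: descend 101101110100 ; hops seen [H4,H1] ; pick H1
  Q 183.64.1.160: descend 101101110100 ; hops seen [H4,H1] ; pick H1
  add 76.154.28.0/24 -> H2 at depth 24
  del 0.0.0.0/0 (clear depth 0)
  Q 122.165.148.229: descend 01 ; hops seen [∅] ; pick no-route
  add 0.0.0.0/0 -> H4 at depth 0
  add 10.16.132.159/32 -> H5 at depth 32
  Q 183.64.206.173: descend 101101110100 ; hops seen [H4,H1] ; pick H1
  add 183.72.32.0/22 -> H0 at depth 22
  add 76.154.28.0/24 -> H0 at depth 24
  add 76.154.28.0/24 -> H6 at depth 24
  add 76.0.0.0/8 -> H4 at depth 8
  Q 200.230.137.194: descend 1 ; hops seen [H4] ; pick H4
  Q 97.59.70.22: descend 01 ; hops seen [H4] ; pick H4
  del 76.154.28.0/24 (clear depth 24)

== LOOKUPS ==
["H6","H6","H6","H1","H1","H1","no-route","H1","H4","H4"]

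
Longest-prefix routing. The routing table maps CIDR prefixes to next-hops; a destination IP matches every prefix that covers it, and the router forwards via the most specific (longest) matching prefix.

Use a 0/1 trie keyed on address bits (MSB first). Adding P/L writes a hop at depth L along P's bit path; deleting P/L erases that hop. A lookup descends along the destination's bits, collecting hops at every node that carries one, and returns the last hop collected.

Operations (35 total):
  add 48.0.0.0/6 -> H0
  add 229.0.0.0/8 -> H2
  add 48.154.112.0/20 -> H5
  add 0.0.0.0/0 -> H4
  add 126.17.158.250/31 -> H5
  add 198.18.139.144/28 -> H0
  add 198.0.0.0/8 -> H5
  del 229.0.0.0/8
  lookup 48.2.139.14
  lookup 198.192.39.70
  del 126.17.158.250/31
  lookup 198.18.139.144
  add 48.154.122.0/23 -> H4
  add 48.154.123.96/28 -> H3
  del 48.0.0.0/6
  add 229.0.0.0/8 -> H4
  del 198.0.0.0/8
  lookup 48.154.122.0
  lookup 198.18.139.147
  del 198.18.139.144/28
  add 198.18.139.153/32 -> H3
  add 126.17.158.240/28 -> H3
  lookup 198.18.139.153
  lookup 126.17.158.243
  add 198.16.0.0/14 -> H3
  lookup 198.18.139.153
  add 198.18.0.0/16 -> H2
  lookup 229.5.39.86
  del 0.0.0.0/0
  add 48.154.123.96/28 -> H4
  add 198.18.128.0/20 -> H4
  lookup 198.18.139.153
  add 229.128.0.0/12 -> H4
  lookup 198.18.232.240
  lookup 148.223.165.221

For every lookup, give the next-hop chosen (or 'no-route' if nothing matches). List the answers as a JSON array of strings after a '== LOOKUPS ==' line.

Process each operation:
  add 48.0.0.0/6 -> H0 at depth 6
  add 229.0.0.0/8 -> H2 at depth 8
  add 48.154.112.0/20 -> H5 at depth 20
  add 0.0.0.0/0 -> H4 at depth 0
  add 126.17.158.250/31 -> H5 at depth 31
  add 198.18.139.144/28 -> H0 at depth 28
  add 198.0.0.0/8 -> H5 at depth 8
  - 229.0.0.0/8 clear@8
  Q 48.2.139.14: descend 00110000 ; hops seen [H4,H0] ; pick H0
  Q 198.192.39.70: descend 11000110 ; hops seen [H4,H5] ; pick H5
  - 126.17.158.250/31 clear@31
  Q 198.18.139.144: descend 1100011000010010100010111001 ; hops seen [H4,H5,H0] ; pick H0
  add 48.154.122.0/23 -> H4 at depth 23
  add 48.154.123.96/28 -> H3 at depth 28
  - 48.0.0.0/6 clear@6
  add 229.0.0.0/8 -> H4 at depth 8
  - 198.0.0.0/8 clear@8
  Q 48.154.122.0: descend 00110000100110100111101 ; hops seen [H4,H5,H4] ; pick H4
  Q 198.18.139.147: descend 1100011000010010100010111001 ; hops seen [H4,H0] ; pick H0
  - 198.18.139.144/28 clear@28
  add 198.18.139.153/32 -> H3 at depth 32
  add 126.17.158.240/28 -> H3 at depth 28
  Q 198.18.139.153: descend 11000110000100101000101110011001 ; hops seen [H4,H3] ; pick H3
  Q 126.17.158.243: descend 0111111000010001100111101111 ; hops seen [H4,H3] ; pick H3
  add 198.16.0.0/14 -> H3 at depth 14
  Q 198.18.139.153: descend 11000110000100101000101110011001 ; hops seen [H4,H3,H3] ; pick H3
  add 198.18.0.0/16 -> H2 at depth 16
  Q 229.5.39.86: descend 11100101 ; hops seen [H4,H4] ; pick H4
  - 0.0.0.0/0 clear@0
  add 48.154.123.96/28 -> H4 at depth 28
  add 198.18.128.0/20 -> H4 at depth 20
  Q 198.18.139.153: descend 11000110000100101000101110011001 ; hops seen [H3,H2,H4,H3] ; pick H3
  add 229.128.0.0/12 -> H4 at depth 12
  Q 198.18.232.240: descend 11000110000100101 ; hops seen [H3,H2] ; pick H2
  Q 148.223.165.221: descend 1 ; hops seen [∅] ; pick no-route

== LOOKUPS ==
["H0","H5","H0","H4","H0","H3","H3","H3","H4","H3","H2","no-route"]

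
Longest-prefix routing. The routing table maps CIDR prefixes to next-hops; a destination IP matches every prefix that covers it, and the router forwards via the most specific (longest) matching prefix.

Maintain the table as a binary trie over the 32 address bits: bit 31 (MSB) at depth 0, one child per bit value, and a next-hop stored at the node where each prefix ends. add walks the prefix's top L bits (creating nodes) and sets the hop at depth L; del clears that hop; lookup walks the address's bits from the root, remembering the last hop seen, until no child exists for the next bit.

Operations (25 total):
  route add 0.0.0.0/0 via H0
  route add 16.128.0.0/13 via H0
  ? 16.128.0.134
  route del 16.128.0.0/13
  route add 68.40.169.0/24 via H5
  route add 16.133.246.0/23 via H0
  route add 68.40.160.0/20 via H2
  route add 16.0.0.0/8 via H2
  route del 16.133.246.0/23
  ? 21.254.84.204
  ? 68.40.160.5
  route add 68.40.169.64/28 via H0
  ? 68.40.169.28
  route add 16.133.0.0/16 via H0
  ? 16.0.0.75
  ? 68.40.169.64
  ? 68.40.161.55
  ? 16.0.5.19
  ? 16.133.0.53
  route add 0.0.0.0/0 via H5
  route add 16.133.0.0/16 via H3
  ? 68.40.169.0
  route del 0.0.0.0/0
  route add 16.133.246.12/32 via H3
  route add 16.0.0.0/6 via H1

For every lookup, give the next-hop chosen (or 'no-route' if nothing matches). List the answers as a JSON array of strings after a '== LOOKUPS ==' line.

Trace:
  + 0.0.0.0/0 (H0) depth=0
  + 16.128.0.0/13 (H0) depth=13
  Q 16.128.0.134: descend 0001000010000 ; hops seen [H0,H0] ; pick H0
  del 16.128.0.0/13 (clear depth 13)
  + 68.40.169.0/24 (H5) depth=24
  + 16.133.246.0/23 (H0) depth=23
  + 68.40.160.0/20 (H2) depth=20
  + 16.0.0.0/8 (H2) depth=8
  del 16.133.246.0/23 (clear depth 23)
  Q 21.254.84.204: descend 00010 ; hops seen [H0] ; pick H0
  Q 68.40.160.5: descend 01000100001010001010 ; hops seen [H0,H2] ; pick H2
  + 68.40.169.64/28 (H0) depth=28
  Q 68.40.169.28: descend 0100010000101000101010010 ; hops seen [H0,H2,H5] ; pick H5
  + 16.133.0.0/16 (H0) depth=16
  Q 16.0.0.75: descend 00010000 ; hops seen [H0,H2] ; pick H2
  Q 68.40.169.64: descend 0100010000101000101010010100 ; hops seen [H0,H2,H5,H0] ; pick H0
  Q 68.40.161.55: descend 01000100001010001010 ; hops seen [H0,H2] ; pick H2
  Q 16.0.5.19: descend 00010000 ; hops seen [H0,H2] ; pick H2
  Q 16.133.0.53: descend 0001000010000101 ; hops seen [H0,H2,H0] ; pick H0
  + 0.0.0.0/0 (H5) depth=0
  + 16.133.0.0/16 (H3) depth=16
  Q 68.40.169.0: descend 0100010000101000101010010 ; hops seen [H5,H2,H5] ; pick H5
  del 0.0.0.0/0 (clear depth 0)
  + 16.133.246.12/32 (H3) depth=32
  + 16.0.0.0/6 (H1) depth=6

== LOOKUPS ==
["H0","H0","H2","H5","H2","H0","H2","H2","H0","H5"]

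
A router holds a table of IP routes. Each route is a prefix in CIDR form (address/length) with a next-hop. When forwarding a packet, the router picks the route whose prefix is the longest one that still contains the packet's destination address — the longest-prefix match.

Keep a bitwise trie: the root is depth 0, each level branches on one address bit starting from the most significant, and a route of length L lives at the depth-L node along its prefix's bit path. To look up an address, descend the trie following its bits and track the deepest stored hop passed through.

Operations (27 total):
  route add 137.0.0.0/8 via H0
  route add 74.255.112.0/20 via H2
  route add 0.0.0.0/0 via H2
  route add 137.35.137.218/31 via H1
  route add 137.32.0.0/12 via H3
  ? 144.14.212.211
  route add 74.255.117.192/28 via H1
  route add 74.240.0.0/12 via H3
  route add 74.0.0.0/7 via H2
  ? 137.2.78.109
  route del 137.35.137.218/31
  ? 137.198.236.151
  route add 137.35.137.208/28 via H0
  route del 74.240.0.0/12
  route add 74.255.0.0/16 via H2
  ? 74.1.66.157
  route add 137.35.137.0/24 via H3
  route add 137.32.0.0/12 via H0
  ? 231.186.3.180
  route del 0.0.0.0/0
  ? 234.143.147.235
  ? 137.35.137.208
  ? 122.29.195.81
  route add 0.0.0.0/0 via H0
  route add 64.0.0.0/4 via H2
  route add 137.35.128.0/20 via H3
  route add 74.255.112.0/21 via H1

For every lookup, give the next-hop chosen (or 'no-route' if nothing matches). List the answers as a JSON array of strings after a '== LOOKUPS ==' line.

Trace:
  + 137.0.0.0/8 (H0) depth=8
  + 74.255.112.0/20 (H2) depth=20
  + 0.0.0.0/0 (H2) depth=0
  + 137.35.137.218/31 (H1) depth=31
  + 137.32.0.0/12 (H3) depth=12
  ? 144.14.212.211  path d0:H2→d1:-→d2:-→d3:-  best=H2
  + 74.255.117.192/28 (H1) depth=28
  + 74.240.0.0/12 (H3) depth=12
  + 74.0.0.0/7 (H2) depth=7
  ? 137.2.78.109  path d0:H2→d1:-→d2:-→d3:-→d4:-→d5:-→d6:-→d7:-→d8:H0→d9:-→d10:-  best=H0
  - 137.35.137.218/31 clear@31
  ? 137.198.236.151  path d0:H2→d1:-→d2:-→d3:-→d4:-→d5:-→d6:-→d7:-→d8:H0  best=H0
  + 137.35.137.208/28 (H0) depth=28
  - 74.240.0.0/12 clear@12
  + 74.255.0.0/16 (H2) depth=16
  ? 74.1.66.157  path d0:H2→d1:-→d2:-→d3:-→d4:-→d5:-→d6:-→d7:H2→d8:-  best=H2
  + 137.35.137.0/24 (H3) depth=24
  + 137.32.0.0/12 (H0) depth=12
  ? 231.186.3.180  path d0:H2→d1:-  best=H2
  - 0.0.0.0/0 clear@0
  ? 234.143.147.235  path d0:-→d1:-  best=no-route
  ? 137.35.137.208  path d0:-→d1:-→d2:-→d3:-→d4:-→d5:-→d6:-→d7:-→d8:H0→d9:-→d10:-→d11:-→d12:H0→d13:-→d14:-→d15:-→d16:-→d17:-→d18:-→d19:-→d20:-→d21:-→d22:-→d23:-→d24:H3→d25:-→d26:-→d27:-→d28:H0  best=H0
  ? 122.29.195.81  path d0:-→d1:-→d2:-  best=no-route
  + 0.0.0.0/0 (H0) depth=0
  + 64.0.0.0/4 (H2) depth=4
  + 137.35.128.0/20 (H3) depth=20
  + 74.255.112.0/21 (H1) depth=21

== LOOKUPS ==
["H2","H0","H0","H2","H2","no-route","H0","no-route"]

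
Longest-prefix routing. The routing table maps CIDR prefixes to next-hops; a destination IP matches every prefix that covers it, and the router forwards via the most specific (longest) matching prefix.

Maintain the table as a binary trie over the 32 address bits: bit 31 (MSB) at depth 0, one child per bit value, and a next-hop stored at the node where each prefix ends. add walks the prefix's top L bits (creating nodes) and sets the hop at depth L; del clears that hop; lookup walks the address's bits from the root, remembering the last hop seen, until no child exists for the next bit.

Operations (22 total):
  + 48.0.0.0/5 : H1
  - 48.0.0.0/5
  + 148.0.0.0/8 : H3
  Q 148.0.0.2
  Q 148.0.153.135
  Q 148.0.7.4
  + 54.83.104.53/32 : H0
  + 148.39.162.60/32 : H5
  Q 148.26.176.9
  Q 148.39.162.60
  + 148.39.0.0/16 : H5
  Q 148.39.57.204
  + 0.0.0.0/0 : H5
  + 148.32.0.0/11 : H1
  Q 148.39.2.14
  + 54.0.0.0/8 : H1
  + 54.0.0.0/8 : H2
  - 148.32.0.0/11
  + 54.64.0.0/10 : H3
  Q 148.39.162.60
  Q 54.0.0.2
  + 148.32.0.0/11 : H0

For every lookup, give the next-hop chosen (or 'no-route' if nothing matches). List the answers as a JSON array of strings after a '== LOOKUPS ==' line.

Trace:
  add 48.0.0.0/5 -> H1 at depth 5
  del 48.0.0.0/5 (clear depth 5)
  add 148.0.0.0/8 -> H3 at depth 8
  ? 148.0.0.2  path d0:-→d1:-→d2:-→d3:-→d4:-→d5:-→d6:-→d7:-→d8:H3  best=H3
  ? 148.0.153.135  path d0:-→d1:-→d2:-→d3:-→d4:-→d5:-→d6:-→d7:-→d8:H3  best=H3
  ? 148.0.7.4  path d0:-→d1:-→d2:-→d3:-→d4:-→d5:-→d6:-→d7:-→d8:H3  best=H3
  add 54.83.104.53/32 -> H0 at depth 32
  add 148.39.162.60/32 -> H5 at depth 32
  ? 148.26.176.9  path d0:-→d1:-→d2:-→d3:-→d4:-→d5:-→d6:-→d7:-→d8:H3→d9:-→d10:-  best=H3
  ? 148.39.162.60  path d0:-→d1:-→d2:-→d3:-→d4:-→d5:-→d6:-→d7:-→d8:H3→d9:-→d10:-→d11:-→d12:-→d13:-→d14:-→d15:-→d16:-→d17:-→d18:-→d19:-→d20:-→d21:-→d22:-→d23:-→d24:-→d25:-→d26:-→d27:-→d28:-→d29:-→d30:-→d31:-→d32:H5  best=H5
  add 148.39.0.0/16 -> H5 at depth 16
  ? 148.39.57.204  path d0:-→d1:-→d2:-→d3:-→d4:-→d5:-→d6:-→d7:-→d8:H3→d9:-→d10:-→d11:-→d12:-→d13:-→d14:-→d15:-→d16:H5  best=H5
  add 0.0.0.0/0 -> H5 at depth 0
  add 148.32.0.0/11 -> H1 at depth 11
  ? 148.39.2.14  path d0:H5→d1:-→d2:-→d3:-→d4:-→d5:-→d6:-→d7:-→d8:H3→d9:-→d10:-→d11:H1→d12:-→d13:-→d14:-→d15:-→d16:H5  best=H5
  add 54.0.0.0/8 -> H1 at depth 8
  add 54.0.0.0/8 -> H2 at depth 8
  del 148.32.0.0/11 (clear depth 11)
  add 54.64.0.0/10 -> H3 at depth 10
  ? 148.39.162.60  path d0:H5→d1:-→d2:-→d3:-→d4:-→d5:-→d6:-→d7:-→d8:H3→d9:-→d10:-→d11:-→d12:-→d13:-→d14:-→d15:-→d16:H5→d17:-→d18:-→d19:-→d20:-→d21:-→d22:-→d23:-→d24:-→d25:-→d26:-→d27:-→d28:-→d29:-→d30:-→d31:-→d32:H5  best=H5
  ? 54.0.0.2  path d0:H5→d1:-→d2:-→d3:-→d4:-→d5:-→d6:-→d7:-→d8:H2→d9:-  best=H2
  add 148.32.0.0/11 -> H0 at depth 11

== LOOKUPS ==
["H3","H3","H3","H3","H5","H5","H5","H5","H2"]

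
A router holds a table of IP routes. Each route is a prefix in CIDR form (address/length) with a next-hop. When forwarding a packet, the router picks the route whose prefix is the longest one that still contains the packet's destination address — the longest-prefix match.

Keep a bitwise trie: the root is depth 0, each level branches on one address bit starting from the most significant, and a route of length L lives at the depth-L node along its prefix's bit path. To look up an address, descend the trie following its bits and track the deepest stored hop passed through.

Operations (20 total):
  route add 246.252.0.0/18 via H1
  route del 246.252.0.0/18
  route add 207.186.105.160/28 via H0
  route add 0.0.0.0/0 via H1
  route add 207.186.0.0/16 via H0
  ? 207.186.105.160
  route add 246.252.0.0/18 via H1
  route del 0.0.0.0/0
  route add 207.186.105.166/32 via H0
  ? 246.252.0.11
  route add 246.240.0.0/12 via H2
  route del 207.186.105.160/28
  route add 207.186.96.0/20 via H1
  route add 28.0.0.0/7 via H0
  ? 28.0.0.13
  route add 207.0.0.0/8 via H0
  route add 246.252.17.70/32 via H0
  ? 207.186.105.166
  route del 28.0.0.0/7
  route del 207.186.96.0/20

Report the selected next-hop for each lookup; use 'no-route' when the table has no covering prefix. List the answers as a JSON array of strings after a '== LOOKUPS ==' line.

Apply in order:
  + 246.252.0.0/18 (H1) depth=18
  - 246.252.0.0/18 clear@18
  + 207.186.105.160/28 (H0) depth=28
  + 0.0.0.0/0 (H1) depth=0
  + 207.186.0.0/16 (H0) depth=16
  ? 207.186.105.160  path d0:H1→d1:-→d2:-→d3:-→d4:-→d5:-→d6:-→d7:-→d8:-→d9:-→d10:-→d11:-→d12:-→d13:-→d14:-→d15:-→d16:H0→d17:-→d18:-→d19:-→d20:-→d21:-→d22:-→d23:-→d24:-→d25:-→d26:-→d27:-→d28:H0  best=H0
  + 246.252.0.0/18 (H1) depth=18
  - 0.0.0.0/0 clear@0
  + 207.186.105.166/32 (H0) depth=32
  ? 246.252.0.11  path d0:-→d1:-→d2:-→d3:-→d4:-→d5:-→d6:-→d7:-→d8:-→d9:-→d10:-→d11:-→d12:-→d13:-→d14:-→d15:-→d16:-→d17:-→d18:H1  best=H1
  + 246.240.0.0/12 (H2) depth=12
  - 207.186.105.160/28 clear@28
  + 207.186.96.0/20 (H1) depth=20
  + 28.0.0.0/7 (H0) depth=7
  ? 28.0.0.13  path d0:-→d1:-→d2:-→d3:-→d4:-→d5:-→d6:-→d7:H0  best=H0
  + 207.0.0.0/8 (H0) depth=8
  + 246.252.17.70/32 (H0) depth=32
  ? 207.186.105.166  path d0:-→d1:-→d2:-→d3:-→d4:-→d5:-→d6:-→d7:-→d8:H0→d9:-→d10:-→d11:-→d12:-→d13:-→d14:-→d15:-→d16:H0→d17:-→d18:-→d19:-→d20:H1→d21:-→d22:-→d23:-→d24:-→d25:-→d26:-→d27:-→d28:-→d29:-→d30:-→d31:-→d32:H0  best=H0
  - 28.0.0.0/7 clear@7
  - 207.186.96.0/20 clear@20

== LOOKUPS ==
["H0","H1","H0","H0"]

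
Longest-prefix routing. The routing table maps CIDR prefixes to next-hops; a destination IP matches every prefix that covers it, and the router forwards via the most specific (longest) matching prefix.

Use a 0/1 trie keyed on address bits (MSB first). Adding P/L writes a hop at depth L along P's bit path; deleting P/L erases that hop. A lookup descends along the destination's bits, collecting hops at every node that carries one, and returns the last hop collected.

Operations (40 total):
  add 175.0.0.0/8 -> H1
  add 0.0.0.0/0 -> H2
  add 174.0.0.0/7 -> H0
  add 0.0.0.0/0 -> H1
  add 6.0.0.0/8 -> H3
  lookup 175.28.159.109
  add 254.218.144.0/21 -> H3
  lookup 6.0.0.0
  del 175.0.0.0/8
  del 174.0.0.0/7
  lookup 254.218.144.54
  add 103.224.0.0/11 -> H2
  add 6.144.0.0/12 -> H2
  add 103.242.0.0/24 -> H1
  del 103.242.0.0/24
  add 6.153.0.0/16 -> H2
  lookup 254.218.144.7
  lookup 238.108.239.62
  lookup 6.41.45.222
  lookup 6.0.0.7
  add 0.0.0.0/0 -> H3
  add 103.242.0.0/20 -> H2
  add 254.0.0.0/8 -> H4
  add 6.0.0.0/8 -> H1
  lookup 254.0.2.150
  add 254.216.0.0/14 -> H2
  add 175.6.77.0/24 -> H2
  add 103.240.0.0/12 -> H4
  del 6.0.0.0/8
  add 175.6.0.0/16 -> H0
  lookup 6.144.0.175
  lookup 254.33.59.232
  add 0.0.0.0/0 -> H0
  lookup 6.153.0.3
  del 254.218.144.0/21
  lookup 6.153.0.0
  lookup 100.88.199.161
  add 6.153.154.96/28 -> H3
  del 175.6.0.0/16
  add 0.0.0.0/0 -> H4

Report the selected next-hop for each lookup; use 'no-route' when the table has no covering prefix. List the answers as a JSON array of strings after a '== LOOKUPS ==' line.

Trace:
  + 175.0.0.0/8 (H1) depth=8
  + 0.0.0.0/0 (H2) depth=0
  + 174.0.0.0/7 (H0) depth=7
  + 0.0.0.0/0 (H1) depth=0
  + 6.0.0.0/8 (H3) depth=8
  Q 175.28.159.109: descend 10101111 ; hops seen [H1,H0,H1] ; pick H1
  + 254.218.144.0/21 (H3) depth=21
  Q 6.0.0.0: descend 00000110 ; hops seen [H1,H3] ; pick H3
  del 175.0.0.0/8 (clear depth 8)
  del 174.0.0.0/7 (clear depth 7)
  Q 254.218.144.54: descend 111111101101101010010 ; hops seen [H1,H3] ; pick H3
  + 103.224.0.0/11 (H2) depth=11
  + 6.144.0.0/12 (H2) depth=12
  + 103.242.0.0/24 (H1) depth=24
  del 103.242.0.0/24 (clear depth 24)
  + 6.153.0.0/16 (H2) depth=16
  Q 254.218.144.7: descend 111111101101101010010 ; hops seen [H1,H3] ; pick H3
  Q 238.108.239.62: descend 111 ; hops seen [H1] ; pick H1
  Q 6.41.45.222: descend 00000110 ; hops seen [H1,H3] ; pick H3
  Q 6.0.0.7: descend 00000110 ; hops seen [H1,H3] ; pick H3
  + 0.0.0.0/0 (H3) depth=0
  + 103.242.0.0/20 (H2) depth=20
  + 254.0.0.0/8 (H4) depth=8
  + 6.0.0.0/8 (H1) depth=8
  Q 254.0.2.150: descend 11111110 ; hops seen [H3,H4] ; pick H4
  + 254.216.0.0/14 (H2) depth=14
  + 175.6.77.0/24 (H2) depth=24
  + 103.240.0.0/12 (H4) depth=12
  del 6.0.0.0/8 (clear depth 8)
  + 175.6.0.0/16 (H0) depth=16
  Q 6.144.0.175: descend 000001101001 ; hops seen [H3,H2] ; pick H2
  Q 254.33.59.232: descend 11111110 ; hops seen [H3,H4] ; pick H4
  + 0.0.0.0/0 (H0) depth=0
  Q 6.153.0.3: descend 0000011010011001 ; hops seen [H0,H2,H2] ; pick H2
  del 254.218.144.0/21 (clear depth 21)
  Q 6.153.0.0: descend 0000011010011001 ; hops seen [H0,H2,H2] ; pick H2
  Q 100.88.199.161: descend 011001 ; hops seen [H0] ; pick H0
  + 6.153.154.96/28 (H3) depth=28
  del 175.6.0.0/16 (clear depth 16)
  + 0.0.0.0/0 (H4) depth=0

== LOOKUPS ==
["H1","H3","H3","H3","H1","H3","H3","H4","H2","H4","H2","H2","H0"]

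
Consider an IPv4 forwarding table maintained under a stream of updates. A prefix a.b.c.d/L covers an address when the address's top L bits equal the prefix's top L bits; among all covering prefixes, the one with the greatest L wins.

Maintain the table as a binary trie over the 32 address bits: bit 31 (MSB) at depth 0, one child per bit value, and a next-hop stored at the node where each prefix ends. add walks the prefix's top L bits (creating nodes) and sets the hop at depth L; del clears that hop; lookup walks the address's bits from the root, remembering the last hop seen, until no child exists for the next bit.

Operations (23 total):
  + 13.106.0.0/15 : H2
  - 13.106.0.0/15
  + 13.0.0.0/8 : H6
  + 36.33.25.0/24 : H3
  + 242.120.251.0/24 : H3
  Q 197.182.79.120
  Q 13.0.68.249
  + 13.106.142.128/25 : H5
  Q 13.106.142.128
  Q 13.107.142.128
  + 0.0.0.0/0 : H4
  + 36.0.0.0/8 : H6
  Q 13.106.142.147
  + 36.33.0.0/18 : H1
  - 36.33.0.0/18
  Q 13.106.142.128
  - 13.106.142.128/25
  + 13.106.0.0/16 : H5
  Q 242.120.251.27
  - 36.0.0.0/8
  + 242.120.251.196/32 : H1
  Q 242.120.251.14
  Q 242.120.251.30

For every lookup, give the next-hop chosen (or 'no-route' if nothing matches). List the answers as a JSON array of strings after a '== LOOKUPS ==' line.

Process each operation:
  + 13.106.0.0/15 (H2) depth=15
  - 13.106.0.0/15 clear@15
  + 13.0.0.0/8 (H6) depth=8
  + 36.33.25.0/24 (H3) depth=24
  + 242.120.251.0/24 (H3) depth=24
  ? 197.182.79.120  path d0:-→d1:-→d2:-  best=no-route
  ? 13.0.68.249  path d0:-→d1:-→d2:-→d3:-→d4:-→d5:-→d6:-→d7:-→d8:H6→d9:-  best=H6
  + 13.106.142.128/25 (H5) depth=25
  ? 13.106.142.128  path d0:-→d1:-→d2:-→d3:-→d4:-→d5:-→d6:-→d7:-→d8:H6→d9:-→d10:-→d11:-→d12:-→d13:-→d14:-→d15:-→d16:-→d17:-→d18:-→d19:-→d20:-→d21:-→d22:-→d23:-→d24:-→d25:H5  best=H5
  ? 13.107.142.128  path d0:-→d1:-→d2:-→d3:-→d4:-→d5:-→d6:-→d7:-→d8:H6→d9:-→d10:-→d11:-→d12:-→d13:-→d14:-→d15:-  best=H6
  + 0.0.0.0/0 (H4) depth=0
  + 36.0.0.0/8 (H6) depth=8
  ? 13.106.142.147  path d0:H4→d1:-→d2:-→d3:-→d4:-→d5:-→d6:-→d7:-→d8:H6→d9:-→d10:-→d11:-→d12:-→d13:-→d14:-→d15:-→d16:-→d17:-→d18:-→d19:-→d20:-→d21:-→d22:-→d23:-→d24:-→d25:H5  best=H5
  + 36.33.0.0/18 (H1) depth=18
  - 36.33.0.0/18 clear@18
  ? 13.106.142.128  path d0:H4→d1:-→d2:-→d3:-→d4:-→d5:-→d6:-→d7:-→d8:H6→d9:-→d10:-→d11:-→d12:-→d13:-→d14:-→d15:-→d16:-→d17:-→d18:-→d19:-→d20:-→d21:-→d22:-→d23:-→d24:-→d25:H5  best=H5
  - 13.106.142.128/25 clear@25
  + 13.106.0.0/16 (H5) depth=16
  ? 242.120.251.27  path d0:H4→d1:-→d2:-→d3:-→d4:-→d5:-→d6:-→d7:-→d8:-→d9:-→d10:-→d11:-→d12:-→d13:-→d14:-→d15:-→d16:-→d17:-→d18:-→d19:-→d20:-→d21:-→d22:-→d23:-→d24:H3  best=H3
  - 36.0.0.0/8 clear@8
  + 242.120.251.196/32 (H1) depth=32
  ? 242.120.251.14  path d0:H4→d1:-→d2:-→d3:-→d4:-→d5:-→d6:-→d7:-→d8:-→d9:-→d10:-→d11:-→d12:-→d13:-→d14:-→d15:-→d16:-→d17:-→d18:-→d19:-→d20:-→d21:-→d22:-→d23:-→d24:H3  best=H3
  ? 242.120.251.30  path d0:H4→d1:-→d2:-→d3:-→d4:-→d5:-→d6:-→d7:-→d8:-→d9:-→d10:-→d11:-→d12:-→d13:-→d14:-→d15:-→d16:-→d17:-→d18:-→d19:-→d20:-→d21:-→d22:-→d23:-→d24:H3  best=H3

== LOOKUPS ==
["no-route","H6","H5","H6","H5","H5","H3","H3","H3"]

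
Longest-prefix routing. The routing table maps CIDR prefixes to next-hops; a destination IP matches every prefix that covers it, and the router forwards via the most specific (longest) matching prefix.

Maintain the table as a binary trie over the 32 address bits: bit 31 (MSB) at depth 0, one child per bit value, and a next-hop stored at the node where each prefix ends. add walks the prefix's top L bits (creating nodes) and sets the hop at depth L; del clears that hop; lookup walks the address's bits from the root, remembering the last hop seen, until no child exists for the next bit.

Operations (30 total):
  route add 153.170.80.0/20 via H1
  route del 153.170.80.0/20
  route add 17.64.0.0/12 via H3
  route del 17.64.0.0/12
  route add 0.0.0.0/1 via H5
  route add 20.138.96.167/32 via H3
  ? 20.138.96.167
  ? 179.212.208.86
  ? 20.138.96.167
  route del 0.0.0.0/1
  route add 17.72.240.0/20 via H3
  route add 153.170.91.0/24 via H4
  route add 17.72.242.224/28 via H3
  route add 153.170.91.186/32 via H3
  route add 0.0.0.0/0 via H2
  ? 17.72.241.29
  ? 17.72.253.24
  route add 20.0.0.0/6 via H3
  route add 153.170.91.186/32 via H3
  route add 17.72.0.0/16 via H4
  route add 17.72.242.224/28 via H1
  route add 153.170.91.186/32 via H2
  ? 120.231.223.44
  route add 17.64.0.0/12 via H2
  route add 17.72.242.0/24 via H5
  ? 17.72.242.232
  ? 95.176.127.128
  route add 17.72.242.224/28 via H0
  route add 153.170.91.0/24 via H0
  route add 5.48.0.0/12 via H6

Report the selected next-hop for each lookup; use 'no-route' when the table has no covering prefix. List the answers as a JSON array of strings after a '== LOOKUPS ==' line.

Trace:
  + 153.170.80.0/20 (H1) depth=20
  del 153.170.80.0/20 (clear depth 20)
  + 17.64.0.0/12 (H3) depth=12
  del 17.64.0.0/12 (clear depth 12)
  + 0.0.0.0/1 (H5) depth=1
  + 20.138.96.167/32 (H3) depth=32
  lookup 20.138.96.167: bits 00010100100010100110000010100111 walk d0:-→d1:H5→d2:-→d3:-→d4:-→d5:-→d6:-→d7:-→d8:-→d9:-→d10:-→d11:-→d12:-→d13:-→d14:-→d15:-→d16:-→d17:-→d18:-→d19:-→d20:-→d21:-→d22:-→d23:-→d24:-→d25:-→d26:-→d27:-→d28:-→d29:-→d30:-→d31:-→d32:H3 -> H3
  lookup 179.212.208.86: bits 10 walk d0:-→d1:-→d2:- -> no-route
  lookup 20.138.96.167: bits 00010100100010100110000010100111 walk d0:-→d1:H5→d2:-→d3:-→d4:-→d5:-→d6:-→d7:-→d8:-→d9:-→d10:-→d11:-→d12:-→d13:-→d14:-→d15:-→d16:-→d17:-→d18:-→d19:-→d20:-→d21:-→d22:-→d23:-→d24:-→d25:-→d26:-→d27:-→d28:-→d29:-→d30:-→d31:-→d32:H3 -> H3
  del 0.0.0.0/1 (clear depth 1)
  + 17.72.240.0/20 (H3) depth=20
  + 153.170.91.0/24 (H4) depth=24
  + 17.72.242.224/28 (H3) depth=28
  + 153.170.91.186/32 (H3) depth=32
  + 0.0.0.0/0 (H2) depth=0
  lookup 17.72.241.29: bits 0001000101001000111100 walk d0:H2→d1:-→d2:-→d3:-→d4:-→d5:-→d6:-→d7:-→d8:-→d9:-→d10:-→d11:-→d12:-→d13:-→d14:-→d15:-→d16:-→d17:-→d18:-→d19:-→d20:H3→d21:-→d22:- -> H3
  lookup 17.72.253.24: bits 00010001010010001111 walk d0:H2→d1:-→d2:-→d3:-→d4:-→d5:-→d6:-→d7:-→d8:-→d9:-→d10:-→d11:-→d12:-→d13:-→d14:-→d15:-→d16:-→d17:-→d18:-→d19:-→d20:H3 -> H3
  + 20.0.0.0/6 (H3) depth=6
  + 153.170.91.186/32 (H3) depth=32
  + 17.72.0.0/16 (H4) depth=16
  + 17.72.242.224/28 (H1) depth=28
  + 153.170.91.186/32 (H2) depth=32
  lookup 120.231.223.44: bits 0 walk d0:H2→d1:- -> H2
  + 17.64.0.0/12 (H2) depth=12
  + 17.72.242.0/24 (H5) depth=24
  lookup 17.72.242.232: bits 0001000101001000111100101110 walk d0:H2→d1:-→d2:-→d3:-→d4:-→d5:-→d6:-→d7:-→d8:-→d9:-→d10:-→d11:-→d12:H2→d13:-→d14:-→d15:-→d16:H4→d17:-→d18:-→d19:-→d20:H3→d21:-→d22:-→d23:-→d24:H5→d25:-→d26:-→d27:-→d28:H1 -> H1
  lookup 95.176.127.128: bits 0 walk d0:H2→d1:- -> H2
  + 17.72.242.224/28 (H0) depth=28
  + 153.170.91.0/24 (H0) depth=24
  + 5.48.0.0/12 (H6) depth=12

== LOOKUPS ==
["H3","no-route","H3","H3","H3","H2","H1","H2"]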